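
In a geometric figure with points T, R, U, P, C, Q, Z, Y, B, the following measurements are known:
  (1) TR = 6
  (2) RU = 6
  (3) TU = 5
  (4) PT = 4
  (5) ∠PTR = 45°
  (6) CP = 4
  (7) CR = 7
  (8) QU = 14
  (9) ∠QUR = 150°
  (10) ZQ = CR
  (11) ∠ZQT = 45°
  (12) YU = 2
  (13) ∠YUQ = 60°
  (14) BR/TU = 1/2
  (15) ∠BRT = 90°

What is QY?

Step 1: By the law of cosines on triangle QUY: QY² = 14² + 2² − 2·14·2·cos(60°) = 172, so QY = 2·√43.

Therefore, the length of QY = 2·√43.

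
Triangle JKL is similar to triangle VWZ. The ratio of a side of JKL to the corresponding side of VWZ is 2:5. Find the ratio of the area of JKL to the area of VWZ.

Area ratio = (side ratio)^2 = (2/5)^2 = 4:25.

4:25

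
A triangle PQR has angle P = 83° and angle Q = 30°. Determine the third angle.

Let angle R = x. Then 83 + 30 + x = 180.
x = 180 - 113 = 67 degrees.

67 degrees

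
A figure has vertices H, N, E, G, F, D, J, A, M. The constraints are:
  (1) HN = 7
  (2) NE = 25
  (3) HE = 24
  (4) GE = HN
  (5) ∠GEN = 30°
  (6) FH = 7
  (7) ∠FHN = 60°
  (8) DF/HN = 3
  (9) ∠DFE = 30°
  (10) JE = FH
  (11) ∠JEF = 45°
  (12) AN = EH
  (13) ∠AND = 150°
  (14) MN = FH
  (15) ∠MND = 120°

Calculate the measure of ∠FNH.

Step 1: By the law of cosines on triangle NHF: NF² = 7² + 7² − 2·7·7·cos(60°) = 49, so NF = 7.
Step 2: By the inverse law of cosines on triangle FNH: cos(∠FNH) = (7² + 7² − 7²) / (2·7·7) = 49/98 = 0.5, so ∠FNH = 60°.

Therefore, the measure of angle ∠FNH = 60°.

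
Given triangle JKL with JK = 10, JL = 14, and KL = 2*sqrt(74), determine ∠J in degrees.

When all three sides of a triangle are known, the law of cosines can be rearranged to find any angle.
cos(C) = (a² + b² - c²) / (2ab) gives cos(J) = 0.
Taking the inverse cosine: J = 90°.

90°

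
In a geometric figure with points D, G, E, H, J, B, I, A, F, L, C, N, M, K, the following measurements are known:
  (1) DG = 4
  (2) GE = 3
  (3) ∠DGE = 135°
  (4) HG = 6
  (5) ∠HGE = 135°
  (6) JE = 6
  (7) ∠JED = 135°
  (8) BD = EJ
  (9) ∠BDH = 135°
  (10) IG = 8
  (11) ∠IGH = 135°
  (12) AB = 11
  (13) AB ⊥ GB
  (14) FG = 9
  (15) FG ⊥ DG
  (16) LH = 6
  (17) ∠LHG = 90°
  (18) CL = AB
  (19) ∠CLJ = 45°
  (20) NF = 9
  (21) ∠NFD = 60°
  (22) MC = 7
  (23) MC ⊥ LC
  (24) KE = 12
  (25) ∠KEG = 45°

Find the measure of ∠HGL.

Step 1: By the law of cosines on triangle GHL: GL² = 6² + 6² − 2·6·6·cos(90°) = 72, so GL = 6·√2.
Step 2: By the inverse law of cosines on triangle HGL: cos(∠HGL) = (6² + (6·√2)² − 6²) / (2·6·6·√2) = 72/101.82 = 0.7071, so ∠HGL = 45°.

Therefore, the measure of angle ∠HGL = 45°.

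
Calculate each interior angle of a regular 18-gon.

Each interior angle of a regular n-gon is (n - 2) * 180 / n.
For n = 18: (18 - 2) * 180 / 18 = 2880/18 = 160 degrees.

160 degrees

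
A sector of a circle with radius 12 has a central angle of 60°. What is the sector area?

Sector area = π(12²)(1/6) = 24*pi

24*pi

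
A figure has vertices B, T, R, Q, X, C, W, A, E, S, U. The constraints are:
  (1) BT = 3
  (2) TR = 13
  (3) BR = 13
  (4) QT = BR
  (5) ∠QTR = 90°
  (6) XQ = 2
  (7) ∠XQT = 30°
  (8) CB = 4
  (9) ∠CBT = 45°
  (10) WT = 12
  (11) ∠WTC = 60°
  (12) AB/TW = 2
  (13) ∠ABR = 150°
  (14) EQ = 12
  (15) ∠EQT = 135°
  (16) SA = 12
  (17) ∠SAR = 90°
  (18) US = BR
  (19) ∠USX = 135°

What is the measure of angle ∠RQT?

From the given relations: QT = BR = 13.
Step 1: By the law of cosines on triangle QTR: QR² = 13² + 13² − 2·13·13·cos(90°) = 338, so QR = 13·√2.
Step 2: By the inverse law of cosines on triangle RQT: cos(∠RQT) = ((13·√2)² + 13² − 13²) / (2·13·√2·13) = 338/478 = 0.7071, so ∠RQT = 45°.

Therefore, the measure of angle ∠RQT = 45°.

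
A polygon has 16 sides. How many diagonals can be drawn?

Each of the 16 vertices connects to 13 non-adjacent vertices via diagonals.
Total connections = 16 × 13 = 208, but each diagonal is counted twice.
Number of diagonals = 208 / 2 = 104.

104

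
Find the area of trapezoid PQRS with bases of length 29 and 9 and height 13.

Area = (29 + 9) * 13 / 2 = 494 / 2 = 247

247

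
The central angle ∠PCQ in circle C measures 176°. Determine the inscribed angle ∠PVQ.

An inscribed angle intercepts an arc from a point on the circle, while the central angle intercepts the same arc from the center.
The inscribed angle is always half the central angle: 176° / 2 = 88°.

88°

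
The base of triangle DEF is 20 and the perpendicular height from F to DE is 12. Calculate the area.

A triangle's area is half the area of a rectangle with the same base and height.
Area = (1/2) * 20 * 12 = 120.

120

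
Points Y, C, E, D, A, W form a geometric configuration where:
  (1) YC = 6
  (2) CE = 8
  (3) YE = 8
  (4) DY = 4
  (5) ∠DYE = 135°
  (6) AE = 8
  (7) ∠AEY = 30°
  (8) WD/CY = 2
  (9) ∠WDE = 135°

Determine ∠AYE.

Step 1: By the law of cosines on triangle YEA: YA² = 8² + 8² − 2·8·8·cos(30°) = 17.15, so YA ≈ 4.14.
Step 2: By the inverse law of cosines on triangle AYE: cos(∠AYE) = (4.14² + 8² − 8²) / (2·4.14·8) = 17.15/66.26 = 0.2588, so ∠AYE = 75°.

Therefore, the measure of angle ∠AYE = 75°.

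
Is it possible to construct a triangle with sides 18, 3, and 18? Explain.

For three segments to close into a triangle, no single side can be as long as the other two combined.
The longest side is 18, and 3 + 18 = 21 > 18.
A triangle can be formed.

Yes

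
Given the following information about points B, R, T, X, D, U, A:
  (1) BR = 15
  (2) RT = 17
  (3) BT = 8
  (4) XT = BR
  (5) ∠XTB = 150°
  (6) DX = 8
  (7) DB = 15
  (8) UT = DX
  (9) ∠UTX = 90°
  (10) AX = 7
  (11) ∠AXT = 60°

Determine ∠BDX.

From the given relations: XT = BR = 15.
Step 1: By the law of cosines on triangle BTX: BX² = 8² + 15² − 2·8·15·cos(150°) = 496.85, so BX ≈ 22.29.
Step 2: By the inverse law of cosines on triangle BDX: cos(∠BDX) = (15² + 8² − 22.29²) / (2·15·8) = -207.85/240 = -0.866, so ∠BDX = 150°.

Therefore, the measure of angle ∠BDX = 150°.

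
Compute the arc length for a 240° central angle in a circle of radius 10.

Arc length = 2πr × θ/360
= 2π × 10 × 2/3
= 40*pi/3

40*pi/3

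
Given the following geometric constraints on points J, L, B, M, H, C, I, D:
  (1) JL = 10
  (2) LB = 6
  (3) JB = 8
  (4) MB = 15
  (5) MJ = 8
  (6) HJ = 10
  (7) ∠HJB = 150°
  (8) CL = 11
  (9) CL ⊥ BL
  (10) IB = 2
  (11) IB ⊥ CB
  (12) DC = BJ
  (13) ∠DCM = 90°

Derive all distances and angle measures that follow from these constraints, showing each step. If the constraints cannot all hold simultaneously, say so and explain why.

The constraints are consistent.

From the given relations:
  DC = BJ = 8

Step 1: From BJ = 8, JH = 10, and ∠BJH = 150°, by the law of cosines:
  BH² = BJ² + JH² - 2·BJ·JH·cos(150°) = 64 + 100 + 138.6 = 302.6
  BH ≈ 17.39

Step 2: From BL = 6, LC = 11, and ∠BLC = 90°, by the law of cosines:
  BC² = BL² + LC² - 2·BL·LC·cos(90°) = 36 + 121 - 0 = 157
  BC = √157

Step 3: From JB = 8, JL = 10, BL = 6, by the inverse law of cosines:
  cos(∠BJL) = (JB² + JL² - BL²) / (2·JB·JL)
  ∠BJL = 36.87°

Step 4: From JB = 8, JM = 8, BM = 15, by the inverse law of cosines:
  cos(∠BJM) = (JB² + JM² - BM²) / (2·JB·JM)
  ∠BJM = 139.27°

Step 5: From LB = 6, LJ = 10, BJ = 8, by the inverse law of cosines:
  cos(∠BLJ) = (LB² + LJ² - BJ²) / (2·LB·LJ)
  ∠BLJ = 53.13°

Step 6: From BJ = 8, BL = 6, JL = 10, by the inverse law of cosines:
  cos(∠JBL) = (BJ² + BL² - JL²) / (2·BJ·BL)
  ∠JBL = 90°

Step 7: From BJ = 8, BM = 15, JM = 8, by the inverse law of cosines:
  cos(∠JBM) = (BJ² + BM² - JM²) / (2·BJ·BM)
  ∠JBM = 20.36°

Step 8: From MB = 15, MJ = 8, BJ = 8, by the inverse law of cosines:
  cos(∠BMJ) = (MB² + MJ² - BJ²) / (2·MB·MJ)
  ∠BMJ = 20.36°

Step 9: From CB = √157, BI = 2, and ∠CBI = 90°, by the law of cosines:
  CI² = CB² + BI² - 2·CB·BI·cos(90°) = 157 + 4 - 0 = 161
  CI = √161

Step 10: From BC = √157, BL = 6, CL = 11, by the inverse law of cosines:
  cos(∠CBL) = (BC² + BL² - CL²) / (2·BC·BL)
  ∠CBL = 61.39°

Step 11: From BH = 17.39, BJ = 8, HJ = 10, by the inverse law of cosines:
  cos(∠HBJ) = (BH² + BJ² - HJ²) / (2·BH·BJ)
  ∠HBJ = 16.71°

Step 12: From HB = 17.39, HJ = 10, BJ = 8, by the inverse law of cosines:
  cos(∠BHJ) = (HB² + HJ² - BJ²) / (2·HB·HJ)
  ∠BHJ = 13.29°

Step 13: From CB = √157, CL = 11, BL = 6, by the inverse law of cosines:
  cos(∠BCL) = (CB² + CL² - BL²) / (2·CB·CL)
  ∠BCL = 28.61°

Step 14: From CB = √157, CI = √161, BI = 2, by the inverse law of cosines:
  cos(∠BCI) = (CB² + CI² - BI²) / (2·CB·CI)
  ∠BCI = 9.07°

Step 15: From IB = 2, IC = √161, BC = √157, by the inverse law of cosines:
  cos(∠BIC) = (IB² + IC² - BC²) / (2·IB·IC)
  ∠BIC = 80.93°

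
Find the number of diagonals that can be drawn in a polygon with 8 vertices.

Each of the 8 vertices connects to 5 non-adjacent vertices via diagonals.
Total connections = 8 × 5 = 40, but each diagonal is counted twice.
Number of diagonals = 40 / 2 = 20.

20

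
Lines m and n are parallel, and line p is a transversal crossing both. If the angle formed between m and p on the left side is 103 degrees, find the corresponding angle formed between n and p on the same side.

When a transversal crosses parallel lines, angles in the same position at each intersection are called corresponding angles.
These are always equal, so the answer is 103 degrees.

103 degrees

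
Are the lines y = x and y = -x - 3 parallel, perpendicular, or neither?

Slope of line 1: m1 = 1
Slope of line 2: m2 = -1
m1 * m2 = -1, so perpendicular.

Perpendicular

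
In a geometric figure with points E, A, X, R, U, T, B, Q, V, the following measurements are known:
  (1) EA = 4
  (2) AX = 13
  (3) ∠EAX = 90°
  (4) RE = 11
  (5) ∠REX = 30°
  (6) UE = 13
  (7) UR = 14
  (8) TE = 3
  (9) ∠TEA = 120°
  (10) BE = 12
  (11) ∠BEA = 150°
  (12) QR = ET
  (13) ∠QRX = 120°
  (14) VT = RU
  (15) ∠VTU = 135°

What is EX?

Step 1: By the law of cosines on triangle EAX: EX² = 4² + 13² − 2·4·13·cos(90°) = 185, so EX = √185.

Therefore, the length of EX = √185.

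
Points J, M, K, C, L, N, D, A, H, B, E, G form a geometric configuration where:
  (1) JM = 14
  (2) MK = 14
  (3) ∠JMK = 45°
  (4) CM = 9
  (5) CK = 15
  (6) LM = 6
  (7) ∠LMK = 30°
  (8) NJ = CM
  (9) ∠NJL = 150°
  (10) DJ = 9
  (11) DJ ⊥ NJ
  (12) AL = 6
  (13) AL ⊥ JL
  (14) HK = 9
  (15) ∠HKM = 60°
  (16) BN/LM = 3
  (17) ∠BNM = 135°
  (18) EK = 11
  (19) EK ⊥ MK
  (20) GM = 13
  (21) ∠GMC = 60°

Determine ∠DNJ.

From the given relations: NJ = CM = 9.
Step 1: By the law of cosines on triangle NJD: ND² = 9² + 9² − 2·9·9·cos(90°) = 162, so ND = 9·√2.
Step 2: By the inverse law of cosines on triangle DNJ: cos(∠DNJ) = ((9·√2)² + 9² − 9²) / (2·9·√2·9) = 162/229.1 = 0.7071, so ∠DNJ = 45°.

Therefore, the measure of angle ∠DNJ = 45°.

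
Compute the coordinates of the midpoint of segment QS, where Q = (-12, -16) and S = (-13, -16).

The midpoint is the point halfway along the segment.
Move half the horizontal distance: -12 + (-13 - -12)/2 = -12 + -1/2 = -25/2
Move half the vertical distance: -16 + (-16 - -16)/2 = -16 + 0/2 = -16
Midpoint = (-25/2, -16)

(-25/2, -16)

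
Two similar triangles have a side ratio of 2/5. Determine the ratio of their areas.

Area scales with the square of linear dimensions. If every length is multiplied by 2/5, then the area is multiplied by (2/5)^2 = 4/25.
The area ratio is 4:25.

4:25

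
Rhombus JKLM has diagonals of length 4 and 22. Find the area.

Area = (4 * 22) / 2 = 88 / 2 = 44

44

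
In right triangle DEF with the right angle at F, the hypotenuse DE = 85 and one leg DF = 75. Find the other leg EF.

EF = sqrt(85^2 - 75^2) = sqrt(1600) = 40

40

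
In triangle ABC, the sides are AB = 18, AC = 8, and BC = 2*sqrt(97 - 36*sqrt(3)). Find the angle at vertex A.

cos(A) = (18² + 8² - (2*sqrt(97 - 36*sqrt(3)))²) / (2 × 18 × 8) = sqrt(3)/2, so A = arccos(sqrt(3)/2) = 30°.

30°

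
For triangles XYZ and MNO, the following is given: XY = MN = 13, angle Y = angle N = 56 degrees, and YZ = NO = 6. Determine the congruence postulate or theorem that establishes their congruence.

Consider the given information: XY = MN = 13, angle Y = angle N = 56 degrees, and YZ = NO = 6
This is not SSS or AAS: SSS requires all three pairs of sides, but we don't have that. AAS requires two angles and a non-included side.
The correct criterion is SAS. Two pairs of corresponding sides and the included angle are equal (Side-Angle-Side).

SAS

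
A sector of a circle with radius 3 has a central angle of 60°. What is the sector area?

Sector area = π(3²)(1/6) = 3*pi/2

3*pi/2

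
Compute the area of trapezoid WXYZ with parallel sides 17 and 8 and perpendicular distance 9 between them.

Area = (17 + 8) * 9 / 2 = 225 / 2 = 225/2

225/2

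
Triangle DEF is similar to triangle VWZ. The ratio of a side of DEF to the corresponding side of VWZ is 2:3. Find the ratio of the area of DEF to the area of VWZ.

Area ratio = (side ratio)^2 = (2/3)^2 = 4:9.

4:9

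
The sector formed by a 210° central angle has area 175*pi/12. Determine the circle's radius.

The sector covers 210°/360° = 7/12 of the full circle.
Full circle area = 175*pi/12 / 7/12 = 25*pi.
Since full area = πr², we get r² = 25*pi/π = 25, so r = 5.

5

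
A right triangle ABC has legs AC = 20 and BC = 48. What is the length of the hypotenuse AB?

By the Pythagorean theorem: AB^2 = AC^2 + BC^2
AB^2 = 20^2 + 48^2 = 400 + 2304 = 2704
AB = sqrt(2704) = 52

52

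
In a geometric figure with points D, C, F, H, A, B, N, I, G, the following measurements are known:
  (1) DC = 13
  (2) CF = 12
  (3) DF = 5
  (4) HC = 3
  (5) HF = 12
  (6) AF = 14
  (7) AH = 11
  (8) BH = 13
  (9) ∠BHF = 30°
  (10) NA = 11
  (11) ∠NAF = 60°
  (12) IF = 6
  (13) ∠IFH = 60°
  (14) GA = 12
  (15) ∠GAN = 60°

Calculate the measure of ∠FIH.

Step 1: By the law of cosines on triangle IFH: IH² = 6² + 12² − 2·6·12·cos(60°) = 108, so IH = 6·√3.
Step 2: By the inverse law of cosines on triangle FIH: cos(∠FIH) = (6² + (6·√3)² − 12²) / (2·6·6·√3) = 0/124.71 = 0, so ∠FIH = 90°.

Therefore, the measure of angle ∠FIH = 90°.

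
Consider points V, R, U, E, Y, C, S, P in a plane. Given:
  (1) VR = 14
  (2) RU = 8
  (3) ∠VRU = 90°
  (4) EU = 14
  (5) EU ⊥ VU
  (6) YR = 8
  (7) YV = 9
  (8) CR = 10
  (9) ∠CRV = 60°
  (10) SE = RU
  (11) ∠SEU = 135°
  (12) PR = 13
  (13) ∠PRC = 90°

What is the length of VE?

Step 1: By the law of cosines on triangle URV: UV² = 8² + 14² − 2·8·14·cos(90°) = 260, so UV = 2·√65.
Step 2: By the law of cosines on triangle VUE: VE² = (2·√65)² + 14² − 2·2·√65·14·cos(90°) = 456, so VE = 2·√114.

Therefore, the length of VE = 2·√114.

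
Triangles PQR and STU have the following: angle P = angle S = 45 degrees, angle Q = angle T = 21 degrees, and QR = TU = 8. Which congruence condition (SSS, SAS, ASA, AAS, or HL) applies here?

The given information matches AAS: Two pairs of corresponding angles and a non-included side are equal (Angle-Angle-Side).

AAS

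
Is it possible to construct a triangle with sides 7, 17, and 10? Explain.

Check the triangle inequality: 7 + 10 = 17 ≤ 17.
Since the sum of two sides does not exceed the third, no triangle can be formed.

No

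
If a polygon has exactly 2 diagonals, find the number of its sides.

Using d = n(n - 3)/2, we solve 2 = n(n - 3)/2.
So n(n - 3) = 4.
Testing n = 4: 4 * 1 = 4 = 4. Correct.
The polygon has 4 sides.

4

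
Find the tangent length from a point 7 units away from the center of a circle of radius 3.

Let T be the point of tangency. Then CT ⊥ AT (radius ⊥ tangent).
In right triangle CTA: CA² = CT² + AT²
7² = 3² + AT²
AT² = 40, AT = 2*sqrt(10)

2*sqrt(10)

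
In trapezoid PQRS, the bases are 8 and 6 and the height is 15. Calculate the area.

A trapezoid's area equals the midsegment times the height.
The midsegment is (8 + 6) / 2 = 7.
Area = 7 * 15 = 105.

105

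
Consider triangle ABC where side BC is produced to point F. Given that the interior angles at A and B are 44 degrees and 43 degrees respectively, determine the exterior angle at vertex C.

By the exterior angle theorem, an exterior angle of a triangle equals the sum of the two remote interior angles.
Exterior angle = angle A + angle B
Exterior angle = 44 + 43 = 87 degrees

87 degrees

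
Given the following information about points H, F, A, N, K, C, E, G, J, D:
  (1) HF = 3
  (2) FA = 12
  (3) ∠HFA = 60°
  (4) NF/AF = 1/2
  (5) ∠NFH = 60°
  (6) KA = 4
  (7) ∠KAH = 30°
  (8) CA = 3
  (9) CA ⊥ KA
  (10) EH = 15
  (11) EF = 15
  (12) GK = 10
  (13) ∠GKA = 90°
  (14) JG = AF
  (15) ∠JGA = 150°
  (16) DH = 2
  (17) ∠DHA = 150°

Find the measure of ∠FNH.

From the given relations: NF = 1/2·AF = 1/2·12 = 6.
Step 1: By the law of cosines on triangle NFH: NH² = 6² + 3² − 2·6·3·cos(60°) = 27, so NH = 3·√3.
Step 2: By the inverse law of cosines on triangle FNH: cos(∠FNH) = (6² + (3·√3)² − 3²) / (2·6·3·√3) = 54/62.35 = 0.866, so ∠FNH = 30°.

Therefore, the measure of angle ∠FNH = 30°.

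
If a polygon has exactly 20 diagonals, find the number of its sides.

Using d = n(n - 3)/2, we solve 20 = n(n - 3)/2.
So n(n - 3) = 40.
Testing n = 8: 8 * 5 = 40 = 40. Correct.
The polygon has 8 sides.

8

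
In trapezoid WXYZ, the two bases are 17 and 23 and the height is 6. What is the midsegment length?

The midsegment of a trapezoid = (base1 + base2) / 2
midsegment = (17 + 23) / 2
midsegment = 40 / 2
midsegment = 20

20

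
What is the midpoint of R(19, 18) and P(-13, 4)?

The midpoint is the point halfway along the segment.
Move half the horizontal distance: 19 + (-13 - 19)/2 = 19 + -32/2 = 3
Move half the vertical distance: 18 + (4 - 18)/2 = 18 + -14/2 = 11
Midpoint = (3, 11)

(3, 11)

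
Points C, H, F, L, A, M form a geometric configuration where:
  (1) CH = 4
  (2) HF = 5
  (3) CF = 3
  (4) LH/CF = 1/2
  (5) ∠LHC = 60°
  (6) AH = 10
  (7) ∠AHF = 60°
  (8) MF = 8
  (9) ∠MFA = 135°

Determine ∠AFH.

Step 1: By the law of cosines on triangle FHA: FA² = 5² + 10² − 2·5·10·cos(60°) = 75, so FA = 5·√3.
Step 2: By the inverse law of cosines on triangle AFH: cos(∠AFH) = ((5·√3)² + 5² − 10²) / (2·5·√3·5) = 0/86.6 = 0, so ∠AFH = 90°.

Therefore, the measure of angle ∠AFH = 90°.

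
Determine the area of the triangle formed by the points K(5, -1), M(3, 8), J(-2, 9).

Using the Shoelace formula for a triangle:
Area = (1/2)|x0(y1 - y2) + x1(y2 - y0) + x2(y0 - y1)|
Area = (1/2)|5(8 - 9) + 3(9 - -1) + -2(-1 - 8)|
Area = (1/2)|-5 + 30 + 18|
Area = (1/2)|43|
Area = (1/2)(43)
Area = 43/2

43/2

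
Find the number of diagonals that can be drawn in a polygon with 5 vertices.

Total line segments between 5 vertices = C(5,2) = 10.
Subtract the 5 sides: 10 - 5 = 5 diagonals.

5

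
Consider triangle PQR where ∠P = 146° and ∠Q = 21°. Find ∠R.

angle R = 180 - 146 - 21 = 13 degrees.

13 degrees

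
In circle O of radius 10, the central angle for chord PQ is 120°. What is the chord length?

Drop a perpendicular from the center to the chord, bisecting both the chord and the central angle.
Each half-chord = r sin(θ/2) = 10 sin(60°).
The full chord = 2 × 10 × sin(60°) = 10*sqrt(3).

10*sqrt(3)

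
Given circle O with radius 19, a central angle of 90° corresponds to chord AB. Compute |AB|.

Chord = 2(19) sin(45°) = 19*sqrt(2)

19*sqrt(2)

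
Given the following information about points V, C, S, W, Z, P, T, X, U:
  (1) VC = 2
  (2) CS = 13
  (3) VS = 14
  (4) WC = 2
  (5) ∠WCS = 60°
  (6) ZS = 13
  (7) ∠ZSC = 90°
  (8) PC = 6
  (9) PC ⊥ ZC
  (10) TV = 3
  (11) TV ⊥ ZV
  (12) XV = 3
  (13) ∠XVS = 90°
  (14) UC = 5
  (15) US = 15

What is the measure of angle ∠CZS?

Step 1: By the law of cosines on triangle ZSC: ZC² = 13² + 13² − 2·13·13·cos(90°) = 338, so ZC = 13·√2.
Step 2: By the inverse law of cosines on triangle CZS: cos(∠CZS) = ((13·√2)² + 13² − 13²) / (2·13·√2·13) = 338/478 = 0.7071, so ∠CZS = 45°.

Therefore, the measure of angle ∠CZS = 45°.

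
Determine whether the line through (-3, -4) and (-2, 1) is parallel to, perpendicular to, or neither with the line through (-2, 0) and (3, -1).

Slope of line 1: m1 = (1 - -4)/(-2 - -3) = 5/1 = 5
Slope of line 2: m2 = (-1 - 0)/(3 - -2) = -1/5 = -1/5
m1 * m2 = (5) * (-1/5) = -1 = -1, so the lines are perpendicular.

Perpendicular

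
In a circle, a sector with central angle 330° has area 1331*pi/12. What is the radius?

Sector area A = πr² × θ/360, so r² = 360A / (πθ).
r² = 360 × 1331*pi/12 / (π × 330)
r² = 121
r = 11

11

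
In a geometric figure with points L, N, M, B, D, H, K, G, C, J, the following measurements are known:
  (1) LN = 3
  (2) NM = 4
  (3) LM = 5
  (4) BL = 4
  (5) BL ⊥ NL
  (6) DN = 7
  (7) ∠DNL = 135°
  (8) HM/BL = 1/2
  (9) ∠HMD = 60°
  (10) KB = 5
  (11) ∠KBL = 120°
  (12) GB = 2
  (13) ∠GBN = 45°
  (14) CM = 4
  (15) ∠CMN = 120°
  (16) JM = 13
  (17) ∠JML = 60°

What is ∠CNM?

Step 1: By the law of cosines on triangle NMC: NC² = 4² + 4² − 2·4·4·cos(120°) = 48, so NC = 4·√3.
Step 2: By the inverse law of cosines on triangle CNM: cos(∠CNM) = ((4·√3)² + 4² − 4²) / (2·4·√3·4) = 48/55.43 = 0.866, so ∠CNM = 30°.

Therefore, the measure of angle ∠CNM = 30°.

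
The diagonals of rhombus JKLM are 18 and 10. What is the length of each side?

The diagonals of a rhombus bisect each other at right angles.
Half-diagonals: 18/2 = 9 and 10/2 = 5
side = sqrt(9^2 + 5^2)
side = sqrt(81 + 25)
side = sqrt(106)

sqrt(106)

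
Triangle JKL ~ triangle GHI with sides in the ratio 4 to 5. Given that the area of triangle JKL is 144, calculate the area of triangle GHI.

The ratio of areas of similar triangles = (side ratio)^2.
Side ratio = 4:5, so area ratio = 16:25.
Area of GHI / Area of JKL = 25/16
Area of GHI = 144 * 25/16 = 225

225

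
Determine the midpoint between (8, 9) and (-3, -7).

The midpoint is the point halfway along the segment.
Move half the horizontal distance: 8 + (-3 - 8)/2 = 8 + -11/2 = 5/2
Move half the vertical distance: 9 + (-7 - 9)/2 = 9 + -16/2 = 1
Midpoint = (5/2, 1)

(5/2, 1)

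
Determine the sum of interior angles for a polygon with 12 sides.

The sum of interior angles of an n-sided polygon is (n - 2) * 180.
For n = 12: (12 - 2) * 180 = 10 * 180 = 1800 degrees.

1800 degrees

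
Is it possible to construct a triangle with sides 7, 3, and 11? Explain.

The longest side is 11. The other two sides sum to 3 + 7 = 10.
Since 10 ≤ 11, the two shorter sides cannot reach around to close the triangle.

No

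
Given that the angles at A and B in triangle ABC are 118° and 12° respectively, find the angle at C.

Let angle C = x. Then 118 + 12 + x = 180.
x = 180 - 130 = 50 degrees.

50 degrees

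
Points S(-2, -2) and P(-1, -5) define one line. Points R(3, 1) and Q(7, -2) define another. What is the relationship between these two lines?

Slope of line 1: m1 = (-5 - -2)/(-1 - -2) = -3/1 = -3
Slope of line 2: m2 = (-2 - 1)/(7 - 3) = -3/4 = -3/4
m1 != m2 (-3 != -3/4), so not parallel.
m1 * m2 = (-3) * (-3/4) = 9/4 != -1, so not perpendicular.
The lines are neither parallel nor perpendicular.

Neither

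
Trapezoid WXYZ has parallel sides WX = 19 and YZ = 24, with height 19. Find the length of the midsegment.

The midsegment of a trapezoid = (base1 + base2) / 2
midsegment = (19 + 24) / 2
midsegment = 43 / 2
midsegment = 43/2

43/2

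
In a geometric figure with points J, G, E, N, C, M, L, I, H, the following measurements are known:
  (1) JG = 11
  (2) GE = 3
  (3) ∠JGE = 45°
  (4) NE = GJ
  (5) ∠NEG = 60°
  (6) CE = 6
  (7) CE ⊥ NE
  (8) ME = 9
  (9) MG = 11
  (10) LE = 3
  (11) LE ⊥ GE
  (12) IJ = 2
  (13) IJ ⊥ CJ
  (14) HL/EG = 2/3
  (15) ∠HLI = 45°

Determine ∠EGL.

Step 1: By the law of cosines on triangle GEL: GL² = 3² + 3² − 2·3·3·cos(90°) = 18, so GL = 3·√2.
Step 2: By the inverse law of cosines on triangle EGL: cos(∠EGL) = (3² + (3·√2)² − 3²) / (2·3·3·√2) = 18/25.46 = 0.7071, so ∠EGL = 45°.

Therefore, the measure of angle ∠EGL = 45°.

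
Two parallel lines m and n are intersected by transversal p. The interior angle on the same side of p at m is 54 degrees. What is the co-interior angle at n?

Co-interior angles (same-side interior) formed by parallel lines and a transversal are supplementary (sum to 180 degrees).
The given angle is 54 degrees.
The co-interior angle = 180 - 54 = 126 degrees.

126 degrees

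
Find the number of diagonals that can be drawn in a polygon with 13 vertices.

Total line segments between 13 vertices = C(13,2) = 78.
Subtract the 13 sides: 78 - 13 = 65 diagonals.

65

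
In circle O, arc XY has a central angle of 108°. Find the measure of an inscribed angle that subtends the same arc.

By the inscribed angle theorem, the inscribed angle is half the central angle.
Inscribed angle = 108° / 2 = 54°

54°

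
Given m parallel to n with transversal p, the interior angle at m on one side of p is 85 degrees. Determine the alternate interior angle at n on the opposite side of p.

Alternate interior angles formed by parallel lines and a transversal are equal.
The given angle is 85 degrees.
The alternate interior angle = 85 degrees.

85 degrees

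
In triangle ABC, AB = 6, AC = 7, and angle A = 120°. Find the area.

Area = (1/2)(6)(7) sin(120°) = (1/2)(6)(7)(sqrt(3)/2) = 21*sqrt(3)/2

21*sqrt(3)/2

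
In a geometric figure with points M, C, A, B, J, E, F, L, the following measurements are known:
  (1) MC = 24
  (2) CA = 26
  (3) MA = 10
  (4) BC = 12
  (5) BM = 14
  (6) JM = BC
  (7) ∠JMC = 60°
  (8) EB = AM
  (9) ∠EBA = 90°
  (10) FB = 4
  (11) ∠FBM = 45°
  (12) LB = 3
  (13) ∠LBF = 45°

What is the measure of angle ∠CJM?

From the given relations: JM = BC = 12.
Step 1: By the law of cosines on triangle JMC: JC² = 12² + 24² − 2·12·24·cos(60°) = 432, so JC = 12·√3.
Step 2: By the inverse law of cosines on triangle CJM: cos(∠CJM) = ((12·√3)² + 12² − 24²) / (2·12·√3·12) = 0/498.83 = 0, so ∠CJM = 90°.

Therefore, the measure of angle ∠CJM = 90°.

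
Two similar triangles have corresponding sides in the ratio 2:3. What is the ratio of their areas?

Area ratio = (side ratio)^2 = (2/3)^2 = 4:9.

4:9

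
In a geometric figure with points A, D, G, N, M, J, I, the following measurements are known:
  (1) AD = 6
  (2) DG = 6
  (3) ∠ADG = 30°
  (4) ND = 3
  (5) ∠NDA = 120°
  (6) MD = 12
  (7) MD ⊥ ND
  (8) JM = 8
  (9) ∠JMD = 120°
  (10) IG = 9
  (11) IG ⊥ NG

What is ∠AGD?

Step 1: By the law of cosines on triangle GDA: GA² = 6² + 6² − 2·6·6·cos(30°) = 9.65, so GA ≈ 3.11.
Step 2: By the inverse law of cosines on triangle AGD: cos(∠AGD) = (3.11² + 6² − 6²) / (2·3.11·6) = 9.65/37.27 = 0.2588, so ∠AGD = 75°.

Therefore, the measure of angle ∠AGD = 75°.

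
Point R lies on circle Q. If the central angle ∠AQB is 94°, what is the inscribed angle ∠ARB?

An inscribed angle intercepts an arc from a point on the circle, while the central angle intercepts the same arc from the center.
The inscribed angle is always half the central angle: 94° / 2 = 47°.

47°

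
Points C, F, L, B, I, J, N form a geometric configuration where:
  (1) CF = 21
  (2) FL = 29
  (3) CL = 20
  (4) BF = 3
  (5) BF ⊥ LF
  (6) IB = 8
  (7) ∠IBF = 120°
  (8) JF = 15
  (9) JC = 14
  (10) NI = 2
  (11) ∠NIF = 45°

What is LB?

Step 1: By the law of cosines on triangle LFB: LB² = 29² + 3² − 2·29·3·cos(90°) = 850, so LB = 5·√34.

Therefore, the length of LB = 5·√34.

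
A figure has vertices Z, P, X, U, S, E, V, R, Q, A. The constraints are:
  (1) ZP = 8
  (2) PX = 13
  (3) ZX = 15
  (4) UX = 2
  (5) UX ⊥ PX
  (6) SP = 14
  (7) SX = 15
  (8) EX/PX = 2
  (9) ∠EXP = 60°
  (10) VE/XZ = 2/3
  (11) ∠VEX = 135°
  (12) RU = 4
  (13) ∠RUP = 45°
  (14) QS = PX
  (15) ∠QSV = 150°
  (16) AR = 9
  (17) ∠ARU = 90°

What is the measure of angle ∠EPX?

From the given relations: EX = 2·PX = 2·13 = 26.
Step 1: By the law of cosines on triangle PXE: PE² = 13² + 26² − 2·13·26·cos(60°) = 507, so PE = 13·√3.
Step 2: By the inverse law of cosines on triangle EPX: cos(∠EPX) = ((13·√3)² + 13² − 26²) / (2·13·√3·13) = 0/585.43 = 0, so ∠EPX = 90°.

Therefore, the measure of angle ∠EPX = 90°.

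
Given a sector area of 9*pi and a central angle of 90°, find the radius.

Sector area A = πr² × θ/360, so r² = 360A / (πθ).
r² = 360 × 9*pi / (π × 90)
r² = 36
r = 6

6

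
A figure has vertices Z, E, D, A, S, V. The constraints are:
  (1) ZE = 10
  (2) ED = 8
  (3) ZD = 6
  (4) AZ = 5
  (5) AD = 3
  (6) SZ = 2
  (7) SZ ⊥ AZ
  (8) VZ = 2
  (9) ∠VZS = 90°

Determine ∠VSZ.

Step 1: By the law of cosines on triangle SZV: SV² = 2² + 2² − 2·2·2·cos(90°) = 8, so SV = 2·√2.
Step 2: By the inverse law of cosines on triangle VSZ: cos(∠VSZ) = ((2·√2)² + 2² − 2²) / (2·2·√2·2) = 8/11.31 = 0.7071, so ∠VSZ = 45°.

Therefore, the measure of angle ∠VSZ = 45°.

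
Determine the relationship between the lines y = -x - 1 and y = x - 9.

Slope of line 1: m1 = -1
Slope of line 2: m2 = 1
m1 * m2 = -1, so perpendicular.

Perpendicular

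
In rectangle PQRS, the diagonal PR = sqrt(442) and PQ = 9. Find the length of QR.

b = sqrt(d^2 - a^2) = sqrt(442 - 81) = sqrt(361) = 19

19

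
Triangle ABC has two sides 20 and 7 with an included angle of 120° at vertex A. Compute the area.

Area = (1/2)(20)(7) sin(120°) = (1/2)(20)(7)(sqrt(3)/2) = 35*sqrt(3)

35*sqrt(3)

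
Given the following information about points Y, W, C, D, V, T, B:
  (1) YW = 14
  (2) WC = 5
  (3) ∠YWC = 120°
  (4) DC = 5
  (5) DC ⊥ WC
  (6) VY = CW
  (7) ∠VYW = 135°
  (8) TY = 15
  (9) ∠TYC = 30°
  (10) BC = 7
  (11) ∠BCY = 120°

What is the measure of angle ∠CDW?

Step 1: By the law of cosines on triangle DCW: DW² = 5² + 5² − 2·5·5·cos(90°) = 50, so DW = 5·√2.
Step 2: By the inverse law of cosines on triangle CDW: cos(∠CDW) = (5² + (5·√2)² − 5²) / (2·5·5·√2) = 50/70.71 = 0.7071, so ∠CDW = 45°.

Therefore, the measure of angle ∠CDW = 45°.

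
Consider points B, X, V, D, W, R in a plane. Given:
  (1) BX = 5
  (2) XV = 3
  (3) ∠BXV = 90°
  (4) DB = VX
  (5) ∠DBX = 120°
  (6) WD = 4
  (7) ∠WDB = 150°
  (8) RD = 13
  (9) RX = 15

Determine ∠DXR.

From the given relations: DB = VX = 3.
Step 1: By the law of cosines on triangle XBD: XD² = 5² + 3² − 2·5·3·cos(120°) = 49, so XD = 7.
Step 2: By the inverse law of cosines on triangle DXR: cos(∠DXR) = (7² + 15² − 13²) / (2·7·15) = 105/210 = 0.5, so ∠DXR = 60°.

Therefore, the measure of angle ∠DXR = 60°.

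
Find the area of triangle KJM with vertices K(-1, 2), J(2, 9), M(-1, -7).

Using the Shoelace formula for a triangle:
Area = (1/2)|x0(y1 - y2) + x1(y2 - y0) + x2(y0 - y1)|
Area = (1/2)|-1(9 - -7) + 2(-7 - 2) + -1(2 - 9)|
Area = (1/2)|-16 + -18 + 7|
Area = (1/2)|-27|
Area = (1/2)(27)
Area = 27/2

27/2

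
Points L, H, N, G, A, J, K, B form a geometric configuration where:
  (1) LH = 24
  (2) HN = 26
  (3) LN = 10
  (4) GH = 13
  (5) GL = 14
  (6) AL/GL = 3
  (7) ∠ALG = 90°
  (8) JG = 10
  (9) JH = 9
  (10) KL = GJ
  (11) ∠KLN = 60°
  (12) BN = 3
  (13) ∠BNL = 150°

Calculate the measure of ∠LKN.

From the given relations: KL = GJ = 10.
Step 1: By the law of cosines on triangle KLN: KN² = 10² + 10² − 2·10·10·cos(60°) = 100, so KN = 10.
Step 2: By the inverse law of cosines on triangle LKN: cos(∠LKN) = (10² + 10² − 10²) / (2·10·10) = 100/200 = 0.5, so ∠LKN = 60°.

Therefore, the measure of angle ∠LKN = 60°.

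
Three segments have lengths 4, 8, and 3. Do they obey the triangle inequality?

No.
The triangle inequality is violated: 4 + 3 = 7 ≤ 8.
These lengths cannot form a triangle.

No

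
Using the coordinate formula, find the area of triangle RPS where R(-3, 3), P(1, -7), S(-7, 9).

Shoelace: Area = (1/2)|-3(-7-9) + 1(9-3) + -7(3--7)| = (1/2)(16) = 8

8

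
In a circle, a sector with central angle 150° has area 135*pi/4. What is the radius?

r² = 360 × 135*pi/4 / (π × 150) = 81, so r = 9.

9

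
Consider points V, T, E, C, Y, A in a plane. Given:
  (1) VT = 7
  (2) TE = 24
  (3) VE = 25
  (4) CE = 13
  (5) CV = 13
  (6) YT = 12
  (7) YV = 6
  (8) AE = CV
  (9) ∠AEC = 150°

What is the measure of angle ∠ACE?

From the given relations: AE = CV = 13.
Step 1: By the law of cosines on triangle CEA: CA² = 13² + 13² − 2·13·13·cos(150°) = 630.72, so CA ≈ 25.11.
Step 2: By the inverse law of cosines on triangle ACE: cos(∠ACE) = (25.11² + 13² − 13²) / (2·25.11·13) = 630.72/652.97 = 0.9659, so ∠ACE = 15°.

Therefore, the measure of angle ∠ACE = 15°.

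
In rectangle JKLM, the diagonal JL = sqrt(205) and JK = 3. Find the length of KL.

b = sqrt(d^2 - a^2) = sqrt(205 - 9) = sqrt(196) = 14

14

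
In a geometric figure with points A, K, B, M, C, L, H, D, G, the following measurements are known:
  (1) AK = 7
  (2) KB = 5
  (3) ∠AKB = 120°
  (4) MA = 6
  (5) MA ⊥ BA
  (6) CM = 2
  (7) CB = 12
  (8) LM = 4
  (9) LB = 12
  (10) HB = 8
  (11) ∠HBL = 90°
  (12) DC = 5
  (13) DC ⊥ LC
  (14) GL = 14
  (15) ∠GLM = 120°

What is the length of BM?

Step 1: By the law of cosines on triangle BKA: BA² = 5² + 7² − 2·5·7·cos(120°) = 109, so BA = √109.
Step 2: By the law of cosines on triangle BAM: BM² = √109² + 6² − 2·√109·6·cos(90°) = 145, so BM = √145.

Therefore, the length of BM = √145.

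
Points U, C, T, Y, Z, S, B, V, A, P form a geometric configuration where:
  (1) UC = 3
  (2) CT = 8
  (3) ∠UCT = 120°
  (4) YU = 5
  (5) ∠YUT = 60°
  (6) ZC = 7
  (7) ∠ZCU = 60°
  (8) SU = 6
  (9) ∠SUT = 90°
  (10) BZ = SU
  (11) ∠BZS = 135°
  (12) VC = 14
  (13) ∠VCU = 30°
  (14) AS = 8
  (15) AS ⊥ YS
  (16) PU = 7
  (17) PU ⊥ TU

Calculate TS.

Step 1: By the law of cosines on triangle UCT: UT² = 3² + 8² − 2·3·8·cos(120°) = 97, so UT = √97.
Step 2: By the law of cosines on triangle TUS: TS² = √97² + 6² − 2·√97·6·cos(90°) = 133, so TS = √133.

Therefore, the length of TS = √133.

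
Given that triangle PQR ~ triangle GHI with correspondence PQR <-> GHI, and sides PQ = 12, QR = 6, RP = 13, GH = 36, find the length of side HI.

Similar triangles have proportional sides. Setting up the proportion:
GH / PQ = HI / QR
36 / 12 = HI / 6
HI = 6 * 36 / 12 = 18.

18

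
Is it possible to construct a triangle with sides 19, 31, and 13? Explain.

Yes.
The triangle inequality requires that the sum of any two sides exceeds the third.
Here 13 + 19 = 32 > 31, so the condition is met.

Yes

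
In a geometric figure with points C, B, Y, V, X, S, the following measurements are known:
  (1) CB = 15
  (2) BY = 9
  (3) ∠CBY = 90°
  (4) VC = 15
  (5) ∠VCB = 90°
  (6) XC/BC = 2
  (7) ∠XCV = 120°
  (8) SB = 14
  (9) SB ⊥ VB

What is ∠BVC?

Step 1: By the law of cosines on triangle VCB: VB² = 15² + 15² − 2·15·15·cos(90°) = 450, so VB = 15·√2.
Step 2: By the inverse law of cosines on triangle BVC: cos(∠BVC) = ((15·√2)² + 15² − 15²) / (2·15·√2·15) = 450/636.4 = 0.7071, so ∠BVC = 45°.

Therefore, the measure of angle ∠BVC = 45°.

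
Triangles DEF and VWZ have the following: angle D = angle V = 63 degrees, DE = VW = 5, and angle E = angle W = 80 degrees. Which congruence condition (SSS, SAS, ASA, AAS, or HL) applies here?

The given information matches ASA: Two pairs of corresponding angles and the included side are equal (Angle-Side-Angle).

ASA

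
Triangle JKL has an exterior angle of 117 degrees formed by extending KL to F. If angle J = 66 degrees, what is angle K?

angle K = 117 - 66 = 51 degrees (exterior angle theorem).

51 degrees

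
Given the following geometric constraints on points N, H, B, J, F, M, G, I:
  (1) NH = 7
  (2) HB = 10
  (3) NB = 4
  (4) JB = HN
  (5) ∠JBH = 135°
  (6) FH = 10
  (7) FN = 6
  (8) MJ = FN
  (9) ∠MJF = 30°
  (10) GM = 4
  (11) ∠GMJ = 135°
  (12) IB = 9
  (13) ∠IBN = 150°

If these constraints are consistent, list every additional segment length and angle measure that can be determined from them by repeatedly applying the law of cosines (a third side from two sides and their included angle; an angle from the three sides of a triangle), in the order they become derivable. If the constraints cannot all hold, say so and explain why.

The constraints are consistent. Derivable facts, in order:
After 1 step:
- HJ ≈ 15.75
- JG ≈ 9.27
- NI ≈ 12.62
- ∠BHN = 18.19°
- ∠BNH = 128.68°
- ∠FHN = 36.18°
- ∠FNH = 100.29°
- ∠HBN = 33.12°
- ∠HFN = 43.53°
After 2 steps:
- ∠BHJ = 18.32°
- ∠BIN = 9.12°
- ∠BJH = 26.68°
- ∠BNI = 20.88°
- ∠GJM = 17.76°
- ∠JGM = 27.24°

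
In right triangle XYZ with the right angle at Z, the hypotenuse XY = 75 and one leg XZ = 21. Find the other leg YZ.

Rearranging the Pythagorean theorem to solve for the unknown leg:
leg^2 = hypotenuse^2 - known_leg^2 = 5625 - 441 = 5184
leg = sqrt(5184) = 72.

72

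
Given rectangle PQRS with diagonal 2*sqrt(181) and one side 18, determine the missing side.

The diagonal of a rectangle forms a right triangle with the two sides.
Rearranging the Pythagorean theorem: missing side = sqrt(d^2 - known^2).
= sqrt(724 - 324) = sqrt(400) = 20.

20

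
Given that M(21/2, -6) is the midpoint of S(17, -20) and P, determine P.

Using the midpoint formula: M = ((x1 + x2)/2, (y1 + y2)/2)
We know M = (21/2, -6) and S = (17, -20)
For x: 21/2 = (17 + x2)/2, so x2 = 2*21/2 - 17 = 4
For y: -6 = (-20 + y2)/2, so y2 = 2*-6 - -20 = 8
P = (4, 8)

(4, 8)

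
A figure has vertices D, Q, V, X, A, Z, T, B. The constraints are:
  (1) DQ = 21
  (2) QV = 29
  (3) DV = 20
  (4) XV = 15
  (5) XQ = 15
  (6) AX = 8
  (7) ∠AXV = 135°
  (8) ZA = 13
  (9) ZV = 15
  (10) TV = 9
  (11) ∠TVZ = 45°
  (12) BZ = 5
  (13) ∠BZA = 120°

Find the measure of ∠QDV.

Step 1: By the inverse law of cosines on triangle QDV: cos(∠QDV) = (21² + 20² − 29²) / (2·21·20) = 0/840 = 0, so ∠QDV = 90°.

Therefore, the measure of angle ∠QDV = 90°.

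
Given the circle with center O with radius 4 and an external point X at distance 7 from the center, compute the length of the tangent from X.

tangent = √(d² - r²) = √(7² - 4²) = √(49 - 16) = √33 = sqrt(33)

sqrt(33)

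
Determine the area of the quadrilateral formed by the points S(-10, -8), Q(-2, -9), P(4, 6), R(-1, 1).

The Shoelace formula works by pairing each vertex with the next (cycling back to the first).
For each pair, compute x_i*y_(i+1) - x_(i+1)*y_i:
  (-10*-9 - -2*-8) = 74
  (-2*6 - 4*-9) = 24
  (4*1 - -1*6) = 10
  (-1*-8 - -10*1) = 18
Taking half the absolute value of the total: Area = (1/2)(126) = 63.

63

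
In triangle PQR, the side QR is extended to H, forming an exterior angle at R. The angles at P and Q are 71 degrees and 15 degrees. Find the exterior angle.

By the exterior angle theorem, an exterior angle of a triangle equals the sum of the two remote interior angles.
Exterior angle = angle P + angle Q
Exterior angle = 71 + 15 = 86 degrees

86 degrees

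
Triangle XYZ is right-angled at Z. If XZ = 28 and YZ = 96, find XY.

By the Pythagorean theorem: XY^2 = XZ^2 + YZ^2
XY^2 = 28^2 + 96^2 = 784 + 9216 = 10000
XY = sqrt(10000) = 100

100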